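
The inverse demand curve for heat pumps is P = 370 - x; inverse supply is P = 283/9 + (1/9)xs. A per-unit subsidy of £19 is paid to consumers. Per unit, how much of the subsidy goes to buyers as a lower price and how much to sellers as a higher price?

Pre-subsidy: 370 - x = 283/9 + (1/9)x gives x* = 304.7 and P* = 65.3.
With the rebate, buyers effectively pay Pb = Ps − 19, where Ps is the price sellers receive.
On the curves, Pb = 370 - x and Ps = 283/9 + (1/9)x; the wedge Ps − Pb = 19 gives 283/9 + (1/9)x − (370 - x) = 19, so x' = 321.8.
Then Pb = 370 − 1·321.8 = 48.2 and Ps = 283/9 + (1/9)·321.8 = 67.2.
Buyers' price falls by P* − Pb = 65.3 − 48.2 = 17.1; sellers' price rises by Ps − P* = 67.2 − 65.3 = 1.9.

Buyers gain £17.1 per unit; sellers gain £1.9 per unit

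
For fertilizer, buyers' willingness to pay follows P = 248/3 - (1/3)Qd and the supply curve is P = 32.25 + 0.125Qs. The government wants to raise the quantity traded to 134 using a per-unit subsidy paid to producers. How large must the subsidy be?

At Q = 134, from the demand curve buyers pay Pb = 248/3 − (1/3)·134 = 38; from the supply curve sellers need Ps = 32.25 + 0.125·134 = 49.
The subsidy must fill the gap: s = Ps − Pb = 49 − 38 = 11.

Required subsidy s = 11 per unit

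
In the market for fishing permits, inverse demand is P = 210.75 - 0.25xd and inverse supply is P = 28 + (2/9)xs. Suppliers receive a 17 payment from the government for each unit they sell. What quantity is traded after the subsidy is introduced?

Pre-subsidy: 210.75 - 0.25x = 28 + (2/9)x gives x* = 387 and P* = 114.
With the subsidy, sellers receive Ps = Pb + 17 for each unit, where Pb is the price buyers pay.
On the curves, Pb = 210.75 - 0.25x and Ps = 28 + (2/9)x; the wedge Ps − Pb = 17 gives 28 + (2/9)x − (210.75 - 0.25x) = 17, so x' = 423.
Then Pb = 210.75 − 0.25·423 = 105 and Ps = 28 + (2/9)·423 = 122.

x' = 423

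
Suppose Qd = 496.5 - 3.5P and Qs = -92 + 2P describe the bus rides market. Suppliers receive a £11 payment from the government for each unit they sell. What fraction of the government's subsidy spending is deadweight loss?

DWL / government spending = 7/136

Pre-subsidy: 496.5 - 3.5P = -92 + 2P gives P* = 107, Q* = 122.
With the subsidy, sellers receive Ps = Pb + 11 for each unit, where Pb is the price buyers pay.
Supply in terms of Pb becomes Qs = -92 + 2(Pb + 11) = -70 + 2Pb. Setting this equal to demand: 496.5 - 3.5Pb = -70 + 2Pb, so Pb = 103.
Sellers receive Ps = 103 + 11 = 114; Q' = 496.5 − 3.5·103 = 136.
ΔCS = ½(122 + 136)(107 − 103) = 516; ΔPS = ½(122 + 136)(114 − 107) = 903.
Government spending = 11 × 136 = 1496.
DWL = ½ × 11 × (136 − 122) = 77; fraction = 77 / 1496 = 7/136.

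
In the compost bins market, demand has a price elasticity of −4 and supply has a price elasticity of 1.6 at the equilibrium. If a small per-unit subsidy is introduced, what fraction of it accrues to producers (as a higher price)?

Producer share = 5/7

For a small subsidy around the equilibrium, the benefit split depends on the relative slopes, which at a point are proportional to the elasticities.
Buyer share = εs/(εs + |εd|) = 1.6/(1.6 + 4) = 2/7; seller share = |εd|/(εs + |εd|) = 5/7.
So producers capture 5/7 of the subsidy.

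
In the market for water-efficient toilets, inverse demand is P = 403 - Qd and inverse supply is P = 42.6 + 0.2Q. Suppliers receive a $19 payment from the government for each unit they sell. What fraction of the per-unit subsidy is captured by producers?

Pre-subsidy: 403 - Q = 42.6 + 0.2Q gives Q* = 901/3 and P* = 308/3.
With the subsidy, sellers receive Ps = Pb + 19 for each unit, where Pb is the price buyers pay.
On the curves, Pb = 403 - Q and Ps = 42.6 + 0.2Q; the wedge Ps − Pb = 19 gives 42.6 + 0.2Q − (403 - Q) = 19, so Q' = 1897/6.
Then Pb = 403 − 1·(1897/6) = 521/6 and Ps = 42.6 + 0.2·(1897/6) = 635/6.
Buyers' price falls by P* − Pb = 308/3 − 521/6 = 95/6; sellers' price rises by Ps − P* = 635/6 − 308/3 = 19/6.
So producers capture (19/6)/19 = 1/6 of each unit of subsidy.

Producer share = 1/6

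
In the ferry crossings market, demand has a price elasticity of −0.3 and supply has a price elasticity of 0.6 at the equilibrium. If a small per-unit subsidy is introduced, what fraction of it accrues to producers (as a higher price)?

For a small subsidy around the equilibrium, the benefit split depends on the relative slopes, which at a point are proportional to the elasticities.
Buyer share = εs/(εs + |εd|) = 0.6/(0.6 + 0.3) = 2/3; seller share = |εd|/(εs + |εd|) = 1/3.
So producers capture 1/3 of the subsidy.

Producer share = 1/3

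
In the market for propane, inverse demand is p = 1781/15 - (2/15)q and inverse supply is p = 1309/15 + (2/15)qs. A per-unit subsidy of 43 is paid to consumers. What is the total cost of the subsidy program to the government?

Pre-subsidy: 1781/15 - (2/15)q = 1309/15 + (2/15)q gives q* = 118 and p* = 103.
With the rebate, buyers effectively pay pb = ps − 43, where ps is the price sellers receive.
On the curves, pb = 1781/15 - (2/15)q and ps = 1309/15 + (2/15)q; the wedge ps − pb = 43 gives 1309/15 + (2/15)q − (1781/15 - (2/15)q) = 43, so q' = 279.25.
Then pb = 1781/15 − (2/15)·279.25 = 81.5 and ps = 1309/15 + (2/15)·279.25 = 124.5.
Government outlay = subsidy × quantity = 43 × 279.25 = 12007.75.

Government cost = 12007.75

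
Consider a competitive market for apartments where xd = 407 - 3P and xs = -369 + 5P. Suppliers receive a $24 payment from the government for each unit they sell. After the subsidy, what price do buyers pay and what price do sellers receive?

Buyers pay $82; sellers receive $106

Pre-subsidy: 407 - 3P = -369 + 5P gives P* = 97, x* = 116.
With the subsidy, sellers receive Ps = Pb + 24 for each unit, where Pb is the price buyers pay.
Supply in terms of Pb becomes xs = -369 + 5(Pb + 24) = -249 + 5Pb. Setting this equal to demand: 407 - 3Pb = -249 + 5Pb, so Pb = 82.
Sellers receive Ps = 82 + 24 = 106; x' = 407 − 3·82 = 161.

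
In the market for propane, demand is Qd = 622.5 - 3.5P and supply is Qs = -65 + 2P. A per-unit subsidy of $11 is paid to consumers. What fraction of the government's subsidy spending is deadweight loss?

Pre-subsidy: 622.5 - 3.5P = -65 + 2P gives P* = 125, Q* = 185.
With the rebate, buyers effectively pay Pb = Ps − 11, where Ps is the price sellers receive.
Demand in terms of Ps becomes Qd = 622.5 − 3.5(Ps − 11) = 661 - 3.5Ps. Setting this equal to supply: 661 - 3.5Ps = -65 + 2Ps, so Ps = 132.
Buyers pay Pb = 132 − 11 = 121; Q' = -65 + 2·132 = 199.
ΔCS = ½(185 + 199)(125 − 121) = 768; ΔPS = ½(185 + 199)(132 − 125) = 1344.
Government spending = 11 × 199 = 2189.
DWL = ½ × 11 × (199 − 185) = 77; fraction = 77 / 2189 = 7/199.

DWL / government spending = 7/199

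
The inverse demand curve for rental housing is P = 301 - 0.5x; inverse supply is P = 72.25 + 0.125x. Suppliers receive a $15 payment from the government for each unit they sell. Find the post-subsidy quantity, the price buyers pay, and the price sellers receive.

Pre-subsidy: 301 - 0.5x = 72.25 + 0.125x gives x* = 366 and P* = 118.
With the subsidy, sellers receive Ps = Pb + 15 for each unit, where Pb is the price buyers pay.
On the curves, Pb = 301 - 0.5x and Ps = 72.25 + 0.125x; the wedge Ps − Pb = 15 gives 72.25 + 0.125x − (301 - 0.5x) = 15, so x' = 390.
Then Pb = 301 − 0.5·390 = 106 and Ps = 72.25 + 0.125·390 = 121.

x' = 390; buyers pay $106; sellers receive $121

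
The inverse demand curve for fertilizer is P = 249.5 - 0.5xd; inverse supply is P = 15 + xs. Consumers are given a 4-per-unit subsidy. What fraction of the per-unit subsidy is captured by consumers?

Consumer share = 1/3

Pre-subsidy: 249.5 - 0.5x = 15 + x gives x* = 469/3 and P* = 514/3.
With the rebate, buyers effectively pay Pb = Ps − 4, where Ps is the price sellers receive.
On the curves, Pb = 249.5 - 0.5x and Ps = 15 + x; the wedge Ps − Pb = 4 gives 15 + x − (249.5 - 0.5x) = 4, so x' = 159.
Then Pb = 249.5 − 0.5·159 = 170 and Ps = 15 + 1·159 = 174.
Buyers' price falls by P* − Pb = 514/3 − 170 = 4/3; sellers' price rises by Ps − P* = 174 − 514/3 = 8/3.
So consumers capture (4/3)/4 = 1/3 of each unit of subsidy.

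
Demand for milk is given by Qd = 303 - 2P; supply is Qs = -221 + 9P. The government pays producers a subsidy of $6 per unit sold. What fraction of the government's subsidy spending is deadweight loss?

DWL / government spending = 54/2393

Pre-subsidy: 303 - 2P = -221 + 9P gives P* = 524/11, Q* = 2285/11.
With the subsidy, sellers receive Ps = Pb + 6 for each unit, where Pb is the price buyers pay.
Supply in terms of Pb becomes Qs = -221 + 9(Pb + 6) = -167 + 9Pb. Setting this equal to demand: 303 - 2Pb = -167 + 9Pb, so Pb = 470/11.
Sellers receive Ps = 470/11 + 6 = 536/11; Q' = 303 − 2·(470/11) = 2393/11.
ΔCS = ½(2285/11 + 2393/11)(524/11 − 470/11) = 126306/121; ΔPS = ½(2285/11 + 2393/11)(536/11 − 524/11) = 28068/121.
Government spending = 6 × 2393/11 = 14358/11.
DWL = ½ × 6 × (2393/11 − 2285/11) = 324/11; fraction = (324/11) / (14358/11) = 54/2393.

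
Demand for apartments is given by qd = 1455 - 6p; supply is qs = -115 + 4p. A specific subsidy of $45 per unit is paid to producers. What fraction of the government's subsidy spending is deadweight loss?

DWL / government spending = 2/23

Pre-subsidy: 1455 - 6p = -115 + 4p gives p* = 157, q* = 513.
With the subsidy, sellers receive ps = pb + 45 for each unit, where pb is the price buyers pay.
Supply in terms of pb becomes qs = -115 + 4(pb + 45) = 65 + 4pb. Setting this equal to demand: 1455 - 6pb = 65 + 4pb, so pb = 139.
Sellers receive ps = 139 + 45 = 184; q' = 1455 − 6·139 = 621.
ΔCS = ½(513 + 621)(157 − 139) = 10206; ΔPS = ½(513 + 621)(184 − 157) = 15309.
Government spending = 45 × 621 = 27945.
DWL = ½ × 45 × (621 − 513) = 2430; fraction = 2430 / 27945 = 2/23.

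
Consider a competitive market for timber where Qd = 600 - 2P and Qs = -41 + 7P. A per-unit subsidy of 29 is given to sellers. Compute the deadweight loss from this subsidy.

Pre-subsidy: 600 - 2P = -41 + 7P gives P* = 641/9, Q* = 4118/9.
With the subsidy, sellers receive Ps = Pb + 29 for each unit, where Pb is the price buyers pay.
Supply in terms of Pb becomes Qs = -41 + 7(Pb + 29) = 162 + 7Pb. Setting this equal to demand: 600 - 2Pb = 162 + 7Pb, so Pb = 146/3.
Sellers receive Ps = 146/3 + 29 = 233/3; Q' = 600 − 2·(146/3) = 1508/3.
The subsidy expands output by 1508/3 − 4118/9 = 406/9 past the efficient level; on those units the gap between marginal cost and willingness to pay runs from 0 up to 29.
DWL = ½ × 29 × 406/9 = 5887/9.

Deadweight loss = 5887/9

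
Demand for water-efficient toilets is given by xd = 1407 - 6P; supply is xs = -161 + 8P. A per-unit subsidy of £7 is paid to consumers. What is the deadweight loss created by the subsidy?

Pre-subsidy: 1407 - 6P = -161 + 8P gives P* = 112, x* = 735.
With the rebate, buyers effectively pay Pb = Ps − 7, where Ps is the price sellers receive.
Demand in terms of Ps becomes xd = 1407 − 6(Ps − 7) = 1449 - 6Ps. Setting this equal to supply: 1449 - 6Ps = -161 + 8Ps, so Ps = 115.
Buyers pay Pb = 115 − 7 = 108; x' = -161 + 8·115 = 759.
The subsidy expands output by 759 − 735 = 24 past the efficient level; on those units the gap between marginal cost and willingness to pay runs from 0 up to 7.
DWL = ½ × 7 × 24 = 84.

Deadweight loss = £84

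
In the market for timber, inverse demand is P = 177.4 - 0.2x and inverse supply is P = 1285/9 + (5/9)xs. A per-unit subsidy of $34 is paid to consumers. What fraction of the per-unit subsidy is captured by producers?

Pre-subsidy: 177.4 - 0.2x = 1285/9 + (5/9)x gives x* = 779/17 and P* = 2860/17.
With the rebate, buyers effectively pay Pb = Ps − 34, where Ps is the price sellers receive.
On the curves, Pb = 177.4 - 0.2x and Ps = 1285/9 + (5/9)x; the wedge Ps − Pb = 34 gives 1285/9 + (5/9)x − (177.4 - 0.2x) = 34, so x' = 1544/17.
Then Pb = 177.4 − 0.2·(1544/17) = 2707/17 and Ps = 1285/9 + (5/9)·(1544/17) = 3285/17.
Buyers' price falls by P* − Pb = 2860/17 − 2707/17 = 9; sellers' price rises by Ps − P* = 3285/17 − 2860/17 = 25.
So producers capture 25/34 = 25/34 of each unit of subsidy.

Producer share = 25/34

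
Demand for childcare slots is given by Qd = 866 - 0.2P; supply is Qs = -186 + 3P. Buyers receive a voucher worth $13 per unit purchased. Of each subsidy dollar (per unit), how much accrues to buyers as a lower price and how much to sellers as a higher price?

Buyers gain $12.1875 per unit; sellers gain $0.8125 per unit

Pre-subsidy: 866 - 0.2P = -186 + 3P gives P* = 328.75, Q* = 800.25.
With the rebate, buyers effectively pay Pb = Ps − 13, where Ps is the price sellers receive.
Demand in terms of Ps becomes Qd = 866 − 0.2(Ps − 13) = 868.6 - 0.2Ps. Setting this equal to supply: 868.6 - 0.2Ps = -186 + 3Ps, so Ps = 329.5625.
Buyers pay Pb = 329.5625 − 13 = 316.5625; Q' = -186 + 3·329.5625 = 802.6875.
Buyers' price falls by P* − Pb = 328.75 − 316.5625 = 12.1875; sellers' price rises by Ps − P* = 329.5625 − 328.75 = 0.8125.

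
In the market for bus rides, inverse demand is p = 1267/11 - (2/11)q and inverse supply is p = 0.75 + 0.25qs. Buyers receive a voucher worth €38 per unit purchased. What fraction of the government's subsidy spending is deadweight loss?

Pre-subsidy: 1267/11 - (2/11)q = 0.75 + 0.25q gives q* = 265 and p* = 67.
With the rebate, buyers effectively pay pb = ps − 38, where ps is the price sellers receive.
On the curves, pb = 1267/11 - (2/11)q and ps = 0.75 + 0.25q; the wedge ps − pb = 38 gives 0.75 + 0.25q − (1267/11 - (2/11)q) = 38, so q' = 353.
Then pb = 1267/11 − (2/11)·353 = 51 and ps = 0.75 + 0.25·353 = 89.
ΔCS = ½(265 + 353)(67 − 51) = 4944; ΔPS = ½(265 + 353)(89 − 67) = 6798.
Government spending = 38 × 353 = 13414.
DWL = ½ × 38 × (353 − 265) = 1672; fraction = 1672 / 13414 = 44/353.

DWL / government spending = 44/353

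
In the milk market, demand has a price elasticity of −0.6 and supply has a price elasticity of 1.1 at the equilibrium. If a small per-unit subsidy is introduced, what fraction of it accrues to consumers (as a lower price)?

Consumer share = 11/17

For a small subsidy around the equilibrium, the benefit split depends on the relative slopes, which at a point are proportional to the elasticities.
Buyer share = εs/(εs + |εd|) = 1.1/(1.1 + 0.6) = 11/17; seller share = |εd|/(εs + |εd|) = 6/17.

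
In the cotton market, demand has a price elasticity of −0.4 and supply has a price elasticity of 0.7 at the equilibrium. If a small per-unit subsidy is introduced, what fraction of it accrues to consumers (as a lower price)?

For a small subsidy around the equilibrium, the benefit split depends on the relative slopes, which at a point are proportional to the elasticities.
Buyer share = εs/(εs + |εd|) = 0.7/(0.7 + 0.4) = 7/11; seller share = |εd|/(εs + |εd|) = 4/11.

Consumer share = 7/11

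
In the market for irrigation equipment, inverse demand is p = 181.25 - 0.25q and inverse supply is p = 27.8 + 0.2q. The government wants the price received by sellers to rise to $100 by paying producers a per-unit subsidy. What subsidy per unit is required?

Required subsidy s = $9 per unit

At a seller price of 100, quantity supplied is -139 + 5·100 = 361.
Buyers absorb 361 only when they pay pb = 181.25 − 0.25·361 = 91.
s = ps − pb = 100 − 91 = 9.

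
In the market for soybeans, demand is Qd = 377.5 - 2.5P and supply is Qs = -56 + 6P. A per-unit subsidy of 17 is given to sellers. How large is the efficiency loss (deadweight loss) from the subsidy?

Deadweight loss = 255

Pre-subsidy: 377.5 - 2.5P = -56 + 6P gives P* = 51, Q* = 250.
With the subsidy, sellers receive Ps = Pb + 17 for each unit, where Pb is the price buyers pay.
Supply in terms of Pb becomes Qs = -56 + 6(Pb + 17) = 46 + 6Pb. Setting this equal to demand: 377.5 - 2.5Pb = 46 + 6Pb, so Pb = 39.
Sellers receive Ps = 39 + 17 = 56; Q' = 377.5 − 2.5·39 = 280.
The subsidy expands output by 280 − 250 = 30 past the efficient level; on those units the gap between marginal cost and willingness to pay runs from 0 up to 17.
DWL = ½ × 17 × 30 = 255.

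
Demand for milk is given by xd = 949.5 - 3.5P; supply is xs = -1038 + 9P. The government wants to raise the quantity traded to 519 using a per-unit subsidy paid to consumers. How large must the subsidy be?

Required subsidy s = 50 per unit

At x = 519, invert demand for the buyer price: Pb = (949.5 − 519)/3.5 = 123; invert supply for the seller price: Ps = (519 − (-1038))/9 = 173.
The subsidy must fill the gap: s = Ps − Pb = 173 − 123 = 50.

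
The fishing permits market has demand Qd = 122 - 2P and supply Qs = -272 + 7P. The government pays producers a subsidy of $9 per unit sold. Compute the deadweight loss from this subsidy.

Deadweight loss = $63

Pre-subsidy: 122 - 2P = -272 + 7P gives P* = 394/9, Q* = 310/9.
With the subsidy, sellers receive Ps = Pb + 9 for each unit, where Pb is the price buyers pay.
Supply in terms of Pb becomes Qs = -272 + 7(Pb + 9) = -209 + 7Pb. Setting this equal to demand: 122 - 2Pb = -209 + 7Pb, so Pb = 331/9.
Sellers receive Ps = 331/9 + 9 = 412/9; Q' = 122 − 2·(331/9) = 436/9.
The subsidy expands output by 436/9 − 310/9 = 14 past the efficient level; on those units the gap between marginal cost and willingness to pay runs from 0 up to 9.
DWL = ½ × 9 × 14 = 63.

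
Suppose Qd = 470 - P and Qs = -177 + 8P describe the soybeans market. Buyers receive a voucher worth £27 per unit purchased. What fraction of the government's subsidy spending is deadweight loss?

Pre-subsidy: 470 - P = -177 + 8P gives P* = 647/9, Q* = 3583/9.
With the rebate, buyers effectively pay Pb = Ps − 27, where Ps is the price sellers receive.
Demand in terms of Ps becomes Qd = 470 − 1(Ps − 27) = 497 - Ps. Setting this equal to supply: 497 - Ps = -177 + 8Ps, so Ps = 674/9.
Buyers pay Pb = 674/9 − 27 = 431/9; Q' = -177 + 8·(674/9) = 3799/9.
ΔCS = ½(3583/9 + 3799/9)(647/9 − 431/9) = 29528/3; ΔPS = ½(3583/9 + 3799/9)(674/9 − 647/9) = 3691/3.
Government spending = 27 × 3799/9 = 11397.
DWL = ½ × 27 × (3799/9 − 3583/9) = 324; fraction = 324 / 11397 = 108/3799.

DWL / government spending = 108/3799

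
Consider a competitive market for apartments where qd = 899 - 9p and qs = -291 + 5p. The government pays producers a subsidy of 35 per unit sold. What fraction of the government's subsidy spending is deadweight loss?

DWL / government spending = 225/986

Pre-subsidy: 899 - 9p = -291 + 5p gives p* = 85, q* = 134.
With the subsidy, sellers receive ps = pb + 35 for each unit, where pb is the price buyers pay.
Supply in terms of pb becomes qs = -291 + 5(pb + 35) = -116 + 5pb. Setting this equal to demand: 899 - 9pb = -116 + 5pb, so pb = 72.5.
Sellers receive ps = 72.5 + 35 = 107.5; q' = 899 − 9·72.5 = 246.5.
ΔCS = ½(134 + 246.5)(85 − 72.5) = 2378.125; ΔPS = ½(134 + 246.5)(107.5 − 85) = 4280.625.
Government spending = 35 × 246.5 = 8627.5.
DWL = ½ × 35 × (246.5 − 134) = 1968.75; fraction = 1968.75 / 8627.5 = 225/986.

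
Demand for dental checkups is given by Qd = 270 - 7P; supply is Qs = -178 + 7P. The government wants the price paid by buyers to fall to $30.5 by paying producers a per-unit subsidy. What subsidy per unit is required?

Required subsidy s = $3 per unit

At a buyer price of 30.5, quantity demanded is 270 − 7·30.5 = 56.5.
Sellers supply 56.5 only when they receive Ps with -178 + 7·Ps = 56.5, i.e. Ps = 33.5.
s = Ps − Pb = 33.5 − 30.5 = 3.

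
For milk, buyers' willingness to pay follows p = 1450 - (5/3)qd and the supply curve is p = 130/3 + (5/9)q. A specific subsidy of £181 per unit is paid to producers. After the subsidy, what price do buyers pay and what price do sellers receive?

Buyers pay £259.25; sellers receive £440.25

Pre-subsidy: 1450 - (5/3)q = 130/3 + (5/9)q gives q* = 633 and p* = 395.
With the subsidy, sellers receive ps = pb + 181 for each unit, where pb is the price buyers pay.
On the curves, pb = 1450 - (5/3)q and ps = 130/3 + (5/9)q; the wedge ps − pb = 181 gives 130/3 + (5/9)q − (1450 - (5/3)q) = 181, so q' = 714.45.
Then pb = 1450 − (5/3)·714.45 = 259.25 and ps = 130/3 + (5/9)·714.45 = 440.25.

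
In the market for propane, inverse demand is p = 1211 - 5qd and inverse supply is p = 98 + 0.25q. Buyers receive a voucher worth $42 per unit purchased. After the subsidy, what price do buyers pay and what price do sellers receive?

Buyers pay $111; sellers receive $153

Pre-subsidy: 1211 - 5q = 98 + 0.25q gives q* = 212 and p* = 151.
With the rebate, buyers effectively pay pb = ps − 42, where ps is the price sellers receive.
On the curves, pb = 1211 - 5q and ps = 98 + 0.25q; the wedge ps − pb = 42 gives 98 + 0.25q − (1211 - 5q) = 42, so q' = 220.
Then pb = 1211 − 5·220 = 111 and ps = 98 + 0.25·220 = 153.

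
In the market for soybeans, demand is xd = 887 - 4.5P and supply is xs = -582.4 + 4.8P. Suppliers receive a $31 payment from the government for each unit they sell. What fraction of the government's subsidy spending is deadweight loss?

Pre-subsidy: 887 - 4.5P = -582.4 + 4.8P gives P* = 158, x* = 176.
With the subsidy, sellers receive Ps = Pb + 31 for each unit, where Pb is the price buyers pay.
Supply in terms of Pb becomes xs = -582.4 + 4.8(Pb + 31) = -433.6 + 4.8Pb. Setting this equal to demand: 887 - 4.5Pb = -433.6 + 4.8Pb, so Pb = 142.
Sellers receive Ps = 142 + 31 = 173; x' = 887 − 4.5·142 = 248.
ΔCS = ½(176 + 248)(158 − 142) = 3392; ΔPS = ½(176 + 248)(173 − 158) = 3180.
Government spending = 31 × 248 = 7688.
DWL = ½ × 31 × (248 − 176) = 1116; fraction = 1116 / 7688 = 9/62.

DWL / government spending = 9/62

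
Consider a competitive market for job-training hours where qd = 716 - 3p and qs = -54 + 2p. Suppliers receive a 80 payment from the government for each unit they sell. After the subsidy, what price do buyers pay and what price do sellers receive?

Pre-subsidy: 716 - 3p = -54 + 2p gives p* = 154, q* = 254.
With the subsidy, sellers receive ps = pb + 80 for each unit, where pb is the price buyers pay.
Supply in terms of pb becomes qs = -54 + 2(pb + 80) = 106 + 2pb. Setting this equal to demand: 716 - 3pb = 106 + 2pb, so pb = 122.
Sellers receive ps = 122 + 80 = 202; q' = 716 − 3·122 = 350.

Buyers pay 122; sellers receive 202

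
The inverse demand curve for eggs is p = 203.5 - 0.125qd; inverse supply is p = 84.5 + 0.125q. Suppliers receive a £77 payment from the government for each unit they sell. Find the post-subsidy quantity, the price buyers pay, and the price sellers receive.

q' = 784; buyers pay £105.5; sellers receive £182.5

Pre-subsidy: 203.5 - 0.125q = 84.5 + 0.125q gives q* = 476 and p* = 144.
With the subsidy, sellers receive ps = pb + 77 for each unit, where pb is the price buyers pay.
On the curves, pb = 203.5 - 0.125q and ps = 84.5 + 0.125q; the wedge ps − pb = 77 gives 84.5 + 0.125q − (203.5 - 0.125q) = 77, so q' = 784.
Then pb = 203.5 − 0.125·784 = 105.5 and ps = 84.5 + 0.125·784 = 182.5.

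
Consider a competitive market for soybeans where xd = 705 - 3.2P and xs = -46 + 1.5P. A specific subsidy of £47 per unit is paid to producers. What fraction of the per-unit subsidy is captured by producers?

Producer share = 32/47

Pre-subsidy: 705 - 3.2P = -46 + 1.5P gives P* = 7510/47, x* = 9103/47.
With the subsidy, sellers receive Ps = Pb + 47 for each unit, where Pb is the price buyers pay.
Supply in terms of Pb becomes xs = -46 + 1.5(Pb + 47) = 24.5 + 1.5Pb. Setting this equal to demand: 705 - 3.2Pb = 24.5 + 1.5Pb, so Pb = 6805/47.
Sellers receive Ps = 6805/47 + 47 = 9014/47; x' = 705 − 3.2·(6805/47) = 11359/47.
Buyers' price falls by P* − Pb = 7510/47 − 6805/47 = 15; sellers' price rises by Ps − P* = 9014/47 − 7510/47 = 32.
So producers capture 32/47 = 32/47 of each unit of subsidy.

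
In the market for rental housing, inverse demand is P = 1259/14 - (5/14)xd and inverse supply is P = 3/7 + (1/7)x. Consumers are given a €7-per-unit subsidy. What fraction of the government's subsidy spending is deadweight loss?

DWL / government spending = 7/193

Pre-subsidy: 1259/14 - (5/14)x = 3/7 + (1/7)x gives x* = 179 and P* = 26.
With the rebate, buyers effectively pay Pb = Ps − 7, where Ps is the price sellers receive.
On the curves, Pb = 1259/14 - (5/14)x and Ps = 3/7 + (1/7)x; the wedge Ps − Pb = 7 gives 3/7 + (1/7)x − (1259/14 - (5/14)x) = 7, so x' = 193.
Then Pb = 1259/14 − (5/14)·193 = 21 and Ps = 3/7 + (1/7)·193 = 28.
ΔCS = ½(179 + 193)(26 − 21) = 930; ΔPS = ½(179 + 193)(28 − 26) = 372.
Government spending = 7 × 193 = 1351.
DWL = ½ × 7 × (193 − 179) = 49; fraction = 49 / 1351 = 7/193.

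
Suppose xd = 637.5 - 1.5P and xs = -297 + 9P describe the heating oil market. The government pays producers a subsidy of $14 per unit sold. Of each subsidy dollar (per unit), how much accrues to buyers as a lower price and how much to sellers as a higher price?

Buyers gain $12 per unit; sellers gain $2 per unit

Pre-subsidy: 637.5 - 1.5P = -297 + 9P gives P* = 89, x* = 504.
With the subsidy, sellers receive Ps = Pb + 14 for each unit, where Pb is the price buyers pay.
Supply in terms of Pb becomes xs = -297 + 9(Pb + 14) = -171 + 9Pb. Setting this equal to demand: 637.5 - 1.5Pb = -171 + 9Pb, so Pb = 77.
Sellers receive Ps = 77 + 14 = 91; x' = 637.5 − 1.5·77 = 522.
Buyers' price falls by P* − Pb = 89 − 77 = 12; sellers' price rises by Ps − P* = 91 − 89 = 2.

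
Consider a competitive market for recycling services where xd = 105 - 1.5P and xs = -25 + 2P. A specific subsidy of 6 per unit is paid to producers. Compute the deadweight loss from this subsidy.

Pre-subsidy: 105 - 1.5P = -25 + 2P gives P* = 260/7, x* = 345/7.
With the subsidy, sellers receive Ps = Pb + 6 for each unit, where Pb is the price buyers pay.
Supply in terms of Pb becomes xs = -25 + 2(Pb + 6) = -13 + 2Pb. Setting this equal to demand: 105 - 1.5Pb = -13 + 2Pb, so Pb = 236/7.
Sellers receive Ps = 236/7 + 6 = 278/7; x' = 105 − 1.5·(236/7) = 381/7.
The subsidy expands output by 381/7 − 345/7 = 36/7 past the efficient level; on those units the gap between marginal cost and willingness to pay runs from 0 up to 6.
DWL = ½ × 6 × 36/7 = 108/7.

Deadweight loss = 108/7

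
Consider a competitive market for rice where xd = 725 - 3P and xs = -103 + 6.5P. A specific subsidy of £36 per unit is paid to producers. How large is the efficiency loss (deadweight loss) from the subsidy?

Pre-subsidy: 725 - 3P = -103 + 6.5P gives P* = 1656/19, x* = 8807/19.
With the subsidy, sellers receive Ps = Pb + 36 for each unit, where Pb is the price buyers pay.
Supply in terms of Pb becomes xs = -103 + 6.5(Pb + 36) = 131 + 6.5Pb. Setting this equal to demand: 725 - 3Pb = 131 + 6.5Pb, so Pb = 1188/19.
Sellers receive Ps = 1188/19 + 36 = 1872/19; x' = 725 − 3·(1188/19) = 10211/19.
The subsidy expands output by 10211/19 − 8807/19 = 1404/19 past the efficient level; on those units the gap between marginal cost and willingness to pay runs from 0 up to 36.
DWL = ½ × 36 × 1404/19 = 25272/19.

Deadweight loss = 25272/19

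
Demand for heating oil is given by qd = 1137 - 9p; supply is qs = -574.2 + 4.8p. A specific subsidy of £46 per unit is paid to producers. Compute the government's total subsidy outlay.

Pre-subsidy: 1137 - 9p = -574.2 + 4.8p gives p* = 124, q* = 21.
With the subsidy, sellers receive ps = pb + 46 for each unit, where pb is the price buyers pay.
Supply in terms of pb becomes qs = -574.2 + 4.8(pb + 46) = -353.4 + 4.8pb. Setting this equal to demand: 1137 - 9pb = -353.4 + 4.8pb, so pb = 108.
Sellers receive ps = 108 + 46 = 154; q' = 1137 − 9·108 = 165.
Government outlay = subsidy × quantity = 46 × 165 = 7590.

Government cost = £7590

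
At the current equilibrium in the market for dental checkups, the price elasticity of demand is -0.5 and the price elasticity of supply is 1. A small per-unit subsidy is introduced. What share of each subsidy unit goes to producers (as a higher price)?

For a small subsidy around the equilibrium, the benefit split depends on the relative slopes, which at a point are proportional to the elasticities.
Buyer share = εs/(εs + |εd|) = 1/(1 + 0.5) = 2/3; seller share = |εd|/(εs + |εd|) = 1/3.
So producers capture 1/3 of the subsidy.

Producer share = 1/3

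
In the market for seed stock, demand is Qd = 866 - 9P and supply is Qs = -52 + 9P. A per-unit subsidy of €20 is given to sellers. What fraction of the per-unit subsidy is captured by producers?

Producer share = 0.5

Pre-subsidy: 866 - 9P = -52 + 9P gives P* = 51, Q* = 407.
With the subsidy, sellers receive Ps = Pb + 20 for each unit, where Pb is the price buyers pay.
Supply in terms of Pb becomes Qs = -52 + 9(Pb + 20) = 128 + 9Pb. Setting this equal to demand: 866 - 9Pb = 128 + 9Pb, so Pb = 41.
Sellers receive Ps = 41 + 20 = 61; Q' = 866 − 9·41 = 497.
Buyers' price falls by P* − Pb = 51 − 41 = 10; sellers' price rises by Ps − P* = 61 − 51 = 10.
So producers capture 10/20 = 0.5 of each unit of subsidy.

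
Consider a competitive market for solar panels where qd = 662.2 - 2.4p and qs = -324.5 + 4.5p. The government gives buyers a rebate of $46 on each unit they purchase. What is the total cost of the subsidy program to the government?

Government cost = $17986

Pre-subsidy: 662.2 - 2.4p = -324.5 + 4.5p gives p* = 143, q* = 319.
With the rebate, buyers effectively pay pb = ps − 46, where ps is the price sellers receive.
Demand in terms of ps becomes qd = 662.2 − 2.4(ps − 46) = 772.6 - 2.4ps. Setting this equal to supply: 772.6 - 2.4ps = -324.5 + 4.5ps, so ps = 159.
Buyers pay pb = 159 − 46 = 113; q' = -324.5 + 4.5·159 = 391.
Government outlay = subsidy × quantity = 46 × 391 = 17986.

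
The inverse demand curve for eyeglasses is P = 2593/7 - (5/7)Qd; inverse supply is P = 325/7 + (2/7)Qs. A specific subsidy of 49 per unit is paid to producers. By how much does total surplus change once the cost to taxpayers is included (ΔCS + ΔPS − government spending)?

Net change in total surplus = -1200.5

Pre-subsidy: 2593/7 - (5/7)Q = 325/7 + (2/7)Q gives Q* = 324 and P* = 139.
With the subsidy, sellers receive Ps = Pb + 49 for each unit, where Pb is the price buyers pay.
On the curves, Pb = 2593/7 - (5/7)Q and Ps = 325/7 + (2/7)Q; the wedge Ps − Pb = 49 gives 325/7 + (2/7)Q − (2593/7 - (5/7)Q) = 49, so Q' = 373.
Then Pb = 2593/7 − (5/7)·373 = 104 and Ps = 325/7 + (2/7)·373 = 153.
ΔCS = ½(324 + 373)(139 − 104) = 12197.5; ΔPS = ½(324 + 373)(153 − 139) = 4879.
Government spending = 49 × 373 = 18277.
Net change = 12197.5 + 4879 − 18277 = -1200.5. The loss equals the DWL triangle ½·49·49.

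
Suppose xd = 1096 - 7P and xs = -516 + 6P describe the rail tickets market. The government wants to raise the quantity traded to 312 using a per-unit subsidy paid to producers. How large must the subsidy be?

At x = 312, invert demand for the buyer price: Pb = (1096 − 312)/7 = 112; invert supply for the seller price: Ps = (312 − (-516))/6 = 138.
The subsidy must fill the gap: s = Ps − Pb = 138 − 112 = 26.

Required subsidy s = 26 per unit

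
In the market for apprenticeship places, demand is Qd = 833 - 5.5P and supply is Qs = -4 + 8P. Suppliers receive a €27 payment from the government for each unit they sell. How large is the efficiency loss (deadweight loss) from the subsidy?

Pre-subsidy: 833 - 5.5P = -4 + 8P gives P* = 62, Q* = 492.
With the subsidy, sellers receive Ps = Pb + 27 for each unit, where Pb is the price buyers pay.
Supply in terms of Pb becomes Qs = -4 + 8(Pb + 27) = 212 + 8Pb. Setting this equal to demand: 833 - 5.5Pb = 212 + 8Pb, so Pb = 46.
Sellers receive Ps = 46 + 27 = 73; Q' = 833 − 5.5·46 = 580.
The subsidy expands output by 580 − 492 = 88 past the efficient level; on those units the gap between marginal cost and willingness to pay runs from 0 up to 27.
DWL = ½ × 27 × 88 = 1188.

Deadweight loss = €1188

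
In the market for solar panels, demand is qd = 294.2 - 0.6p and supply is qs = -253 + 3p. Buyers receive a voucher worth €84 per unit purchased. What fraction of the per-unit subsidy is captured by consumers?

Consumer share = 5/6

Pre-subsidy: 294.2 - 0.6p = -253 + 3p gives p* = 152, q* = 203.
With the rebate, buyers effectively pay pb = ps − 84, where ps is the price sellers receive.
Demand in terms of ps becomes qd = 294.2 − 0.6(ps − 84) = 344.6 - 0.6ps. Setting this equal to supply: 344.6 - 0.6ps = -253 + 3ps, so ps = 166.
Buyers pay pb = 166 − 84 = 82; q' = -253 + 3·166 = 245.
Buyers' price falls by p* − pb = 152 − 82 = 70; sellers' price rises by ps − p* = 166 − 152 = 14.
So consumers capture 70/84 = 5/6 of each unit of subsidy.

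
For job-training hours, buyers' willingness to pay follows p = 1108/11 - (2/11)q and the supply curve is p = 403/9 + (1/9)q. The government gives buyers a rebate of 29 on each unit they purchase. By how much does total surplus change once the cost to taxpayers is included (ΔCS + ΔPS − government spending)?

Net change in total surplus = -1435.5

Pre-subsidy: 1108/11 - (2/11)q = 403/9 + (1/9)q gives q* = 191 and p* = 66.
With the rebate, buyers effectively pay pb = ps − 29, where ps is the price sellers receive.
On the curves, pb = 1108/11 - (2/11)q and ps = 403/9 + (1/9)q; the wedge ps − pb = 29 gives 403/9 + (1/9)q − (1108/11 - (2/11)q) = 29, so q' = 290.
Then pb = 1108/11 − (2/11)·290 = 48 and ps = 403/9 + (1/9)·290 = 77.
ΔCS = ½(191 + 290)(66 − 48) = 4329; ΔPS = ½(191 + 290)(77 − 66) = 2645.5.
Government spending = 29 × 290 = 8410.
Net change = 4329 + 2645.5 − 8410 = -1435.5. The loss equals the DWL triangle ½·29·99.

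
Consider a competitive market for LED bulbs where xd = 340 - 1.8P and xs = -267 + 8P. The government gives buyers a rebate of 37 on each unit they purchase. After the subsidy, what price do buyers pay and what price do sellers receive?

Pre-subsidy: 340 - 1.8P = -267 + 8P gives P* = 3035/49, x* = 11197/49.
With the rebate, buyers effectively pay Pb = Ps − 37, where Ps is the price sellers receive.
Demand in terms of Ps becomes xd = 340 − 1.8(Ps − 37) = 406.6 - 1.8Ps. Setting this equal to supply: 406.6 - 1.8Ps = -267 + 8Ps, so Ps = 3368/49.
Buyers pay Pb = 3368/49 − 37 = 1555/49; x' = -267 + 8·(3368/49) = 13861/49.

Buyers pay 1555/49; sellers receive 3368/49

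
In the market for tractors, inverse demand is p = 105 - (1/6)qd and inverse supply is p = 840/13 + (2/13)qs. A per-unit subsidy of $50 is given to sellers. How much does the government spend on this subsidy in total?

Pre-subsidy: 105 - (1/6)q = 840/13 + (2/13)q gives q* = 126 and p* = 84.
With the subsidy, sellers receive ps = pb + 50 for each unit, where pb is the price buyers pay.
On the curves, pb = 105 - (1/6)q and ps = 840/13 + (2/13)q; the wedge ps − pb = 50 gives 840/13 + (2/13)q − (105 - (1/6)q) = 50, so q' = 282.
Then pb = 105 − (1/6)·282 = 58 and ps = 840/13 + (2/13)·282 = 108.
Government outlay = subsidy × quantity = 50 × 282 = 14100.

Government cost = $14100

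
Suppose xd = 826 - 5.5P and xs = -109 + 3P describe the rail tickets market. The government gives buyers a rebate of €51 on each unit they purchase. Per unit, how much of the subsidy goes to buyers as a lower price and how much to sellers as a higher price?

Buyers gain €18 per unit; sellers gain €33 per unit

Pre-subsidy: 826 - 5.5P = -109 + 3P gives P* = 110, x* = 221.
With the rebate, buyers effectively pay Pb = Ps − 51, where Ps is the price sellers receive.
Demand in terms of Ps becomes xd = 826 − 5.5(Ps − 51) = 1106.5 - 5.5Ps. Setting this equal to supply: 1106.5 - 5.5Ps = -109 + 3Ps, so Ps = 143.
Buyers pay Pb = 143 − 51 = 92; x' = -109 + 3·143 = 320.
Buyers' price falls by P* − Pb = 110 − 92 = 18; sellers' price rises by Ps − P* = 143 − 110 = 33.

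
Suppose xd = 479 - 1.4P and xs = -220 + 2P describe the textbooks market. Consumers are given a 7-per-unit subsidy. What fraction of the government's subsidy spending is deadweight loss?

Pre-subsidy: 479 - 1.4P = -220 + 2P gives P* = 3495/17, x* = 3250/17.
With the rebate, buyers effectively pay Pb = Ps − 7, where Ps is the price sellers receive.
Demand in terms of Ps becomes xd = 479 − 1.4(Ps − 7) = 488.8 - 1.4Ps. Setting this equal to supply: 488.8 - 1.4Ps = -220 + 2Ps, so Ps = 3544/17.
Buyers pay Pb = 3544/17 − 7 = 3425/17; x' = -220 + 2·(3544/17) = 3348/17.
ΔCS = ½(3250/17 + 3348/17)(3495/17 − 3425/17) = 230930/289; ΔPS = ½(3250/17 + 3348/17)(3544/17 − 3495/17) = 161651/289.
Government spending = 7 × 3348/17 = 23436/17.
DWL = ½ × 7 × (3348/17 − 3250/17) = 343/17; fraction = (343/17) / (23436/17) = 49/3348.

DWL / government spending = 49/3348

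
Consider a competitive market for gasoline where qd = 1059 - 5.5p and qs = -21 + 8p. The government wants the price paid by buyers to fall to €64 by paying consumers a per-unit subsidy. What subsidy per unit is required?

At a buyer price of 64, quantity demanded is 1059 − 5.5·64 = 707.
Sellers supply 707 only when they receive ps with -21 + 8·ps = 707, i.e. ps = 91.
s = ps − pb = 91 − 64 = 27.

Required subsidy s = €27 per unit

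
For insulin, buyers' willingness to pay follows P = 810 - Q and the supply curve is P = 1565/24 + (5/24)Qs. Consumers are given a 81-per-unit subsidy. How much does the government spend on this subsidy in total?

Government cost = 1605339/29

Pre-subsidy: 810 - Q = 1565/24 + (5/24)Q gives Q* = 17875/29 and P* = 5615/29.
With the rebate, buyers effectively pay Pb = Ps − 81, where Ps is the price sellers receive.
On the curves, Pb = 810 - Q and Ps = 1565/24 + (5/24)Q; the wedge Ps − Pb = 81 gives 1565/24 + (5/24)Q − (810 - Q) = 81, so Q' = 19819/29.
Then Pb = 810 − 1·(19819/29) = 3671/29 and Ps = 1565/24 + (5/24)·(19819/29) = 6020/29.
Government outlay = subsidy × quantity = 81 × 19819/29 = 1605339/29.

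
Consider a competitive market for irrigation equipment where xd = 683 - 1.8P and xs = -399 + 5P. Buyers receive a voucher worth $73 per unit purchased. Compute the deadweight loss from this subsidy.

Deadweight loss = 239805/68

Pre-subsidy: 683 - 1.8P = -399 + 5P gives P* = 2705/17, x* = 6742/17.
With the rebate, buyers effectively pay Pb = Ps − 73, where Ps is the price sellers receive.
Demand in terms of Ps becomes xd = 683 − 1.8(Ps − 73) = 814.4 - 1.8Ps. Setting this equal to supply: 814.4 - 1.8Ps = -399 + 5Ps, so Ps = 6067/34.
Buyers pay Pb = 6067/34 − 73 = 3585/34; x' = -399 + 5·(6067/34) = 16769/34.
The subsidy expands output by 16769/34 − 6742/17 = 3285/34 past the efficient level; on those units the gap between marginal cost and willingness to pay runs from 0 up to 73.
DWL = ½ × 73 × 3285/34 = 239805/68.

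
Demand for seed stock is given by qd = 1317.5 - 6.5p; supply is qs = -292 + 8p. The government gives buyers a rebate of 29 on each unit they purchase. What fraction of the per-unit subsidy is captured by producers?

Pre-subsidy: 1317.5 - 6.5p = -292 + 8p gives p* = 111, q* = 596.
With the rebate, buyers effectively pay pb = ps − 29, where ps is the price sellers receive.
Demand in terms of ps becomes qd = 1317.5 − 6.5(ps − 29) = 1506 - 6.5ps. Setting this equal to supply: 1506 - 6.5ps = -292 + 8ps, so ps = 124.
Buyers pay pb = 124 − 29 = 95; q' = -292 + 8·124 = 700.
Buyers' price falls by p* − pb = 111 − 95 = 16; sellers' price rises by ps − p* = 124 − 111 = 13.
So producers capture 13/29 = 13/29 of each unit of subsidy.

Producer share = 13/29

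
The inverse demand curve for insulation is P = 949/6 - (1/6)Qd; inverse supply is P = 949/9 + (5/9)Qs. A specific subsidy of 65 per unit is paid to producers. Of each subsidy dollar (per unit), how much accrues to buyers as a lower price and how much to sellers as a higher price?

Pre-subsidy: 949/6 - (1/6)Q = 949/9 + (5/9)Q gives Q* = 73 and P* = 146.
With the subsidy, sellers receive Ps = Pb + 65 for each unit, where Pb is the price buyers pay.
On the curves, Pb = 949/6 - (1/6)Q and Ps = 949/9 + (5/9)Q; the wedge Ps − Pb = 65 gives 949/9 + (5/9)Q − (949/6 - (1/6)Q) = 65, so Q' = 163.
Then Pb = 949/6 − (1/6)·163 = 131 and Ps = 949/9 + (5/9)·163 = 196.
Buyers' price falls by P* − Pb = 146 − 131 = 15; sellers' price rises by Ps − P* = 196 − 146 = 50.

Buyers gain 15 per unit; sellers gain 50 per unit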